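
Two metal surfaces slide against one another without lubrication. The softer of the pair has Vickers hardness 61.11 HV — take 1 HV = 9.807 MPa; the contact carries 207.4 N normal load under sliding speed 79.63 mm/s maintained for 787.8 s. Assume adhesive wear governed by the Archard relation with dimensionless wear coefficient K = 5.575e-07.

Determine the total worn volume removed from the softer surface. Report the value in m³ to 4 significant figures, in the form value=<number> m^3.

Intermediates are printed rounded. Each operation maintains full float precision — rounded just once, at four significant figures.
Convert: Sliding speed v = 79.63 mm/s = 0.07963 m/s. Distance covered L = v·t = 0.07963 m/s × 787.8 s = 62.73 m.
Convert: Hardness H = 61.11 HV × 9.807 MPa/HV = 599.3 MPa = 5.993e+08 Pa.
Working in SI base units: W = 207.4 N, H = 5.993e+08 Pa, K = 5.575e-07.
Archard relation: V = K·W·L/H = 5.575e-07 · 207.4 · 62.73 / 5.993e+08 = 1.210e-11 m³.

value=1.210e-11 m^3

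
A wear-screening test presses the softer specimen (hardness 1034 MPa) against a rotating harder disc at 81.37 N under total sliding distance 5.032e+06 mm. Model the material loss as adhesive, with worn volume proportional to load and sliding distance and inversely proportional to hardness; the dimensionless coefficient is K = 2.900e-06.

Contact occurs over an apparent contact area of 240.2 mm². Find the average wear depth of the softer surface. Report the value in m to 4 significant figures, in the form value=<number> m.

value=4.781e-06 m

Every step carries exact precision; the intermediates are shown rounded, and a single final rounding, at 4 significant digits.
The distance L = 5.032e+06 mm = 5032 m.
Hardness H = 1034 MPa = 1.034e+09 Pa.
Contact area A = 240.2 mm² = 2.402e-04 m².
Restated in SI base units: W = 81.37 N, H = 1.034e+09 Pa, K = 2.900e-06.
Worn volume V = K·W·L/H = 2.900e-06 · 81.37 · 5032 / 1.034e+09 = 1.148e-09 m³.
Depth h = V/A = 1.148e-09 / 2.402e-04 = 4.781e-06 m.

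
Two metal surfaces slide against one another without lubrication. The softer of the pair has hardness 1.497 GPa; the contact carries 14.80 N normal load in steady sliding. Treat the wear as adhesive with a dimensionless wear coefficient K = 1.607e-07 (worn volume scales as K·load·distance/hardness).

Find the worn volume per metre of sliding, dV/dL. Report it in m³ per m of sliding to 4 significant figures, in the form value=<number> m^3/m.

The intermediates appear rounded; the algebra runs at full precision, and rounded once at the end, at four significant digits.
Convert: Hardness H = 1.497 GPa = 1.497e+09 Pa.
As SI base values: W = 14.80 N, H = 1.497e+09 Pa, K = 1.607e-07.
Wear rate dV/dL = K·W/H (no L dependence): 1.607e-07 · 14.80 / 1.497e+09 = 1.589e-15 m³/m.

value=1.589e-15 m^3/m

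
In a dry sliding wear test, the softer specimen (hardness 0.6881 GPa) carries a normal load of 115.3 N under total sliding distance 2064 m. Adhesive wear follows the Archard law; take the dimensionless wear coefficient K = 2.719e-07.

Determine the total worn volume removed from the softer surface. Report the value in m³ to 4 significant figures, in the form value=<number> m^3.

Intermediates are printed rounded. The algebra runs at full float precision. Rounded just once, at four significant digits.
Convert: Hardness H = 0.6881 GPa = 6.881e+08 Pa.
Restated in SI base units: W = 115.3 N, H = 6.881e+08 Pa, K = 2.719e-07.
Worn volume V = K·W·L/H = 2.719e-07 · 115.3 · 2064 / 6.881e+08 = 9.404e-11 m³.

value=9.404e-11 m^3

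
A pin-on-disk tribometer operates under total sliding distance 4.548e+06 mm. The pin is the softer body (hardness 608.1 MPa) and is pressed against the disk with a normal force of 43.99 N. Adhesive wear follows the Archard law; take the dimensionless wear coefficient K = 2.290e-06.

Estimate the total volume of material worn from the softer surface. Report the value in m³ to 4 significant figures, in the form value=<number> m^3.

value=7.534e-10 m^3

The algebra keeps full precision — intermediate values are displayed rounded. Rounded just once to 4 significant digits.
Convert: Distance covered L = 4.548e+06 mm = 4548 m.
Convert: Hardness H = 608.1 MPa = 6.081e+08 Pa.
SI base units throughout: W = 43.99 N, H = 6.081e+08 Pa, K = 2.290e-06.
Worn volume V = K·W·L/H = 2.290e-06 · 43.99 · 4548 / 6.081e+08 = 7.534e-10 m³.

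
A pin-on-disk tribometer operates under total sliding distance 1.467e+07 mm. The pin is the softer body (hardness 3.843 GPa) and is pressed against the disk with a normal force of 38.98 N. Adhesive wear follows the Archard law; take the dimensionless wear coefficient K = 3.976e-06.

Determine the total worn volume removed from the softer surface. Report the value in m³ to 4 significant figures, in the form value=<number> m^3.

The intermediates are shown rounded. Each operation maintains exact precision; rounded once at the end to four significant digits.
Path length L = 1.467e+07 mm = 1.467e+04 m.
Hardness H = 3.843 GPa = 3.843e+09 Pa.
SI base units throughout: W = 38.98 N, H = 3.843e+09 Pa, K = 3.976e-06.
Archard volume V = K·W·L/H = 3.976e-06 · 38.98 · 1.467e+04 / 3.843e+09 = 5.916e-10 m³.

value=5.916e-10 m^3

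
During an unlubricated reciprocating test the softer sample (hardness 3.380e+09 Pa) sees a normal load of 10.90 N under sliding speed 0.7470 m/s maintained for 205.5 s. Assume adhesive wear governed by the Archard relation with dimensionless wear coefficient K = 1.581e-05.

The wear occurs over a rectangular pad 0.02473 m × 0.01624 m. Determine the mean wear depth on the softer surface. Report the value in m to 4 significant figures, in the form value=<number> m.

value=1.949e-08 m

The computation runs at full float precision, and the intermediates are printed rounded, and rounded once at the end to 4 significant figures.
The distance L = v·t = 0.7470 m/s × 205.5 s = 153.5 m.
Contact area A = 0.02473 m × 0.01624 m = 4.016e-04 m².
As SI base values: W = 10.90 N, H = 3.380e+09 Pa, K = 1.581e-05.
Wear volume V = K·W·L/H = 1.581e-05 · 10.90 · 153.5 / 3.380e+09 = 7.827e-12 m³.
Mean wear depth h = V/A = 7.827e-12 / 4.016e-04 = 1.949e-08 m.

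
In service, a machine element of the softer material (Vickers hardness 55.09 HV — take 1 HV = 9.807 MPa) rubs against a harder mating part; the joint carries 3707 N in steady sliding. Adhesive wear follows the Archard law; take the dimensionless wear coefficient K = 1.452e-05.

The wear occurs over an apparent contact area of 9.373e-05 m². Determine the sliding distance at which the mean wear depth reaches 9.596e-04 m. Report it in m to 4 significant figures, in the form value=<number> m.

value=902.8 m

The algebra runs at exact precision; the intermediates are shown rounded; a lone final rounding to four significant digits.
Convert: Hardness H = 55.09 HV × 9.807 MPa/HV = 540.3 MPa = 5.403e+08 Pa.
Expressed in SI base units: W = 3707 N, H = 5.403e+08 Pa, K = 1.452e-05.
Limit volume V_lim = h_lim·A = 9.596e-04 · 9.373e-05 = 8.994e-08 m³.
Thus life L = V_lim·H/(K·W) = 8.994e-08 · 5.403e+08 / (1.452e-05 · 3707) = 902.8 m.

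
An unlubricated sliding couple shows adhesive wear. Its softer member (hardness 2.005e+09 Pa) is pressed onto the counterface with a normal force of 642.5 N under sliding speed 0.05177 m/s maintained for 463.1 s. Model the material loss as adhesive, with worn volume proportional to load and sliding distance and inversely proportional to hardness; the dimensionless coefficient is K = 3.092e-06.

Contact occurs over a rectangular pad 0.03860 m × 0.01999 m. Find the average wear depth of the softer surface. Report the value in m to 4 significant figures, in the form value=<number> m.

value=3.079e-08 m

Every step keeps full float precision — intermediates are printed rounded. Rounded just once, at 4 significant figures.
The distance L = v·t = 0.05177 m/s × 463.1 s = 23.97 m.
Contact area A = 0.03860 m × 0.01999 m = 7.716e-04 m².
As SI base values: W = 642.5 N, H = 2.005e+09 Pa, K = 3.092e-06.
The Archard volume V = K·W·L/H = 3.092e-06 · 642.5 · 23.97 / 2.005e+09 = 2.375e-11 m³.
Depth of wear h = V/A = 2.375e-11 / 7.716e-04 = 3.079e-08 m.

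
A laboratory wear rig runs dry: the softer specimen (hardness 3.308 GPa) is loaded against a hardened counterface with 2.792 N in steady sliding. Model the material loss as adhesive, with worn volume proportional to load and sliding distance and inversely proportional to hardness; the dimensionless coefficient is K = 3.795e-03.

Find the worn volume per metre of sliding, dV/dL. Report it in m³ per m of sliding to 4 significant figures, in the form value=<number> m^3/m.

All working math holds full float precision. Intermediates are displayed rounded; a lone final rounding to 4 significant figures.
Convert: Hardness H = 3.308 GPa = 3.308e+09 Pa.
In SI base units, W = 2.792 N, H = 3.308e+09 Pa, K = 3.795e-03.
Wear rate dV/dL = K·W/H — distance-free: 3.795e-03 · 2.792 / 3.308e+09 = 3.203e-12 m³/m.

value=3.203e-12 m^3/m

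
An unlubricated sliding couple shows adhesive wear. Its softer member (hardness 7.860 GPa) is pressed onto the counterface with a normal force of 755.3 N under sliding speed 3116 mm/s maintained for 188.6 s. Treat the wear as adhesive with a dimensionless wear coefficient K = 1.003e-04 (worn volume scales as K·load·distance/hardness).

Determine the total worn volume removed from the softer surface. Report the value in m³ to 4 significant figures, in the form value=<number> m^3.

The intermediates are shown rounded, and all working math runs at full precision, and a single final rounding: 4 significant digits.
Convert: Sliding speed v = 3116 mm/s = 3.116 m/s. Sliding distance L = v·t = 3.116 m/s × 188.6 s = 587.7 m.
Convert: Hardness H = 7.860 GPa = 7.860e+09 Pa.
In SI base units, W = 755.3 N, H = 7.860e+09 Pa, K = 1.003e-04.
Archard volume V = K·W·L/H = 1.003e-04 · 755.3 · 587.7 / 7.860e+09 = 5.664e-09 m³.

value=5.664e-09 m^3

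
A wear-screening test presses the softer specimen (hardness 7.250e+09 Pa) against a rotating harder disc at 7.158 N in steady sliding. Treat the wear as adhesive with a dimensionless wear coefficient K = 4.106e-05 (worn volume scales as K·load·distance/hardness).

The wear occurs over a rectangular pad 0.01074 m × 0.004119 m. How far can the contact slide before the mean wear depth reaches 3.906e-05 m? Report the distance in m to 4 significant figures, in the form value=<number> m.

The intermediates are shown rounded, and every step runs at full float precision, and rounded just once: 4 significant digits.
Contact area A = 0.01074 m × 0.004119 m = 4.424e-05 m².
In SI base units, W = 7.158 N, H = 7.250e+09 Pa, K = 4.106e-05.
Allowed volume V_lim = h_lim·A = 3.906e-05 · 4.424e-05 = 1.728e-09 m³.
So the life L = V_lim·H/(K·W) = 1.728e-09 · 7.250e+09 / (4.106e-05 · 7.158) = 4.262e+04 m.

value=4.262e+04 m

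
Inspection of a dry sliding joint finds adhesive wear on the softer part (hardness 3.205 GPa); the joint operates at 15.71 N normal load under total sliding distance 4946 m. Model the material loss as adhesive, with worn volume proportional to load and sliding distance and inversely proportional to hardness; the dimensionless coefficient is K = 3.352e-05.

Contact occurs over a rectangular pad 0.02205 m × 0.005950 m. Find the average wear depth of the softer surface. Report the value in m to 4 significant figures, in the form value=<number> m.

value=6.194e-06 m

Intermediate values are displayed rounded — the computation maintains full precision; one final rounding to four significant digits.
Convert: Hardness H = 3.205 GPa = 3.205e+09 Pa.
Convert: Contact area A = 0.02205 m × 0.005950 m = 1.312e-04 m².
In SI base units, W = 15.71 N, H = 3.205e+09 Pa, K = 3.352e-05.
Wear volume V = K·W·L/H = 3.352e-05 · 15.71 · 4946 / 3.205e+09 = 8.127e-10 m³.
Mean depth h = V/A = 8.127e-10 / 1.312e-04 = 6.194e-06 m.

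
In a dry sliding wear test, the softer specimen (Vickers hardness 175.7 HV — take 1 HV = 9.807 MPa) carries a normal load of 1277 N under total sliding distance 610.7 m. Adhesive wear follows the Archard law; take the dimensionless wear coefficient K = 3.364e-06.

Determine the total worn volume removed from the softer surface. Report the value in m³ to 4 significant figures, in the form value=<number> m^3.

value=1.523e-09 m^3

The algebra holds full float precision. The intermediates are displayed rounded. Rounded once at the end, at 4 significant digits.
Hardness H = 175.7 HV × 9.807 MPa/HV = 1723 MPa = 1.723e+09 Pa.
SI base units throughout: W = 1277 N, H = 1.723e+09 Pa, K = 3.364e-06.
Wear volume V = K·W·L/H = 3.364e-06 · 1277 · 610.7 / 1.723e+09 = 1.523e-09 m³.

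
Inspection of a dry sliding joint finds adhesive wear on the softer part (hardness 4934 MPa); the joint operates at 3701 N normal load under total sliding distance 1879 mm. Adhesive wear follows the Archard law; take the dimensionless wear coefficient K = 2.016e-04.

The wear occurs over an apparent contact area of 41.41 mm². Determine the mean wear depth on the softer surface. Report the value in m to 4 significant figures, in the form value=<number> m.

Shown intermediates are rounded, and each operation keeps exact precision. Rounded just once: four significant digits.
Distance L = 1879 mm = 1.879 m.
Hardness H = 4934 MPa = 4.934e+09 Pa.
Contact area A = 41.41 mm² = 4.141e-05 m².
Expressed in SI base units: W = 3701 N, H = 4.934e+09 Pa, K = 2.016e-04.
Wear volume V = K·W·L/H = 2.016e-04 · 3701 · 1.879 / 4.934e+09 = 2.841e-10 m³.
Average depth h = V/A = 2.841e-10 / 4.141e-05 = 6.862e-06 m.

value=6.862e-06 m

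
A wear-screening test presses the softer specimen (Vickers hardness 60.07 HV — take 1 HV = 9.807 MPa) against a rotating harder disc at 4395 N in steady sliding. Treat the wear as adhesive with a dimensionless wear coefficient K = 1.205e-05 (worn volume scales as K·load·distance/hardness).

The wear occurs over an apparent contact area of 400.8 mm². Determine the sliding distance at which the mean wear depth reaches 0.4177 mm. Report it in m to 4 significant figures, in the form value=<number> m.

The computation runs at full precision, and intermediate values are displayed rounded. Rounded just once to four significant digits.
Hardness H = 60.07 HV × 9.807 MPa/HV = 589.1 MPa = 5.891e+08 Pa.
Contact area A = 400.8 mm² = 4.008e-04 m².
Depth limit h_lim = 0.4177 mm = 4.177e-04 m.
As SI base values: W = 4395 N, H = 5.891e+08 Pa, K = 1.205e-05.
At the depth limit, V_lim = h_lim·A = 4.177e-04 · 4.008e-04 = 1.674e-07 m³.
So the life L = V_lim·H/(K·W) = 1.674e-07 · 5.891e+08 / (1.205e-05 · 4395) = 1862 m.

value=1862 m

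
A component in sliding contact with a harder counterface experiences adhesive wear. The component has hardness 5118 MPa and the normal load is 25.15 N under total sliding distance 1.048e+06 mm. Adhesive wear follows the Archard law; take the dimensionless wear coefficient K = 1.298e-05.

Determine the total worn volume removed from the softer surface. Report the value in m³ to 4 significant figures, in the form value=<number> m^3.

Each operation holds full float precision; intermediate values appear rounded — rounded just once, at 4 significant figures.
Convert: Sliding distance L = 1.048e+06 mm = 1048 m.
Convert: Hardness H = 5118 MPa = 5.118e+09 Pa.
As SI base values: W = 25.15 N, H = 5.118e+09 Pa, K = 1.298e-05.
The Archard volume V = K·W·L/H = 1.298e-05 · 25.15 · 1048 / 5.118e+09 = 6.685e-11 m³.

value=6.685e-11 m^3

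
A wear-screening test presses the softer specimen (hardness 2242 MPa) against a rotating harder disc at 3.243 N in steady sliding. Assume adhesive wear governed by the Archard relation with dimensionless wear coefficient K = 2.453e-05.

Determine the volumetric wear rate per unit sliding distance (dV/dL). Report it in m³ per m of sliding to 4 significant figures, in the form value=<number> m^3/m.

value=3.548e-14 m^3/m

Intermediate values are displayed rounded, and each operation maintains exact precision, and one last rounding: 4 significant figures.
Convert: Hardness H = 2242 MPa = 2.242e+09 Pa.
In SI base units: W = 3.243 N, H = 2.242e+09 Pa, K = 2.453e-05.
Wear rate dV/dL = K·W/H (independent of L): 2.453e-05 · 3.243 / 2.242e+09 = 3.548e-14 m³/m.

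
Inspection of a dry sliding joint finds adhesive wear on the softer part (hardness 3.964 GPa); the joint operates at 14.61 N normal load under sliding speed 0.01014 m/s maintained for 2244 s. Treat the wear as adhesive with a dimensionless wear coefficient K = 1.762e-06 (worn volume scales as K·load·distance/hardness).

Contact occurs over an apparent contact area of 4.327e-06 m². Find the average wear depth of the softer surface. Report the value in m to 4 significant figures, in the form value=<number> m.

All working math maintains exact precision, and the intermediates appear rounded, and rounded once at the end: four significant figures.
The distance L = v·t = 0.01014 m/s × 2244 s = 22.75 m.
Hardness H = 3.964 GPa = 3.964e+09 Pa.
Expressed in SI base units: W = 14.61 N, H = 3.964e+09 Pa, K = 1.762e-06.
Volume removed: V = K·W·L/H = 1.762e-06 · 14.61 · 22.75 / 3.964e+09 = 1.478e-13 m³.
Depth of wear h = V/A = 1.478e-13 / 4.327e-06 = 3.415e-08 m.

value=3.415e-08 m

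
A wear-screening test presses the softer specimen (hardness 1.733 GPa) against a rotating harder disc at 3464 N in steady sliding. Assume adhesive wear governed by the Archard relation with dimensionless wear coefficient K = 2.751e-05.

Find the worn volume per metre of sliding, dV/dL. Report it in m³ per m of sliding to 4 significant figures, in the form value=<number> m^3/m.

Shown intermediates are rounded. The computation holds exact precision; rounded once at the end to four significant figures.
Hardness H = 1.733 GPa = 1.733e+09 Pa.
Collected in SI base units: W = 3464 N, H = 1.733e+09 Pa, K = 2.751e-05.
Wear rate dV/dL = K·W/H, so: 2.751e-05 · 3464 / 1.733e+09 = 5.499e-11 m³/m.

value=5.499e-11 m^3/m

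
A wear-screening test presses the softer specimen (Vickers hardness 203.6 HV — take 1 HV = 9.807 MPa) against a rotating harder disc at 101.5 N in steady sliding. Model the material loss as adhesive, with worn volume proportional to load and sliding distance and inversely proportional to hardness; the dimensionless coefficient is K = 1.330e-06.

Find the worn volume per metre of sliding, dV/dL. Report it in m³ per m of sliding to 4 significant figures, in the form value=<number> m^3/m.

All arithmetic holds full float precision. The intermediates appear rounded; a single final rounding, at four significant digits.
Hardness H = 203.6 HV × 9.807 MPa/HV = 1997 MPa = 1.997e+09 Pa.
In SI base units, W = 101.5 N, H = 1.997e+09 Pa, K = 1.330e-06.
Volumetric rate dV/dL = K·W/H, per unit distance: 1.330e-06 · 101.5 / 1.997e+09 = 6.761e-14 m³/m.

value=6.761e-14 m^3/m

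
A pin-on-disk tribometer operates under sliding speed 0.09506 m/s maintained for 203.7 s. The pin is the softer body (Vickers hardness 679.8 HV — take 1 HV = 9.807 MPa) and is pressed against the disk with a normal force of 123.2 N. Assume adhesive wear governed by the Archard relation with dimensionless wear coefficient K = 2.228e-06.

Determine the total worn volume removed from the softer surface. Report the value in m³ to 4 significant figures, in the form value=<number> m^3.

The intermediates are displayed rounded. Each operation maintains exact precision, and a lone final rounding, at 4 significant digits.
Path length L = v·t = 0.09506 m/s × 203.7 s = 19.36 m.
Hardness H = 679.8 HV × 9.807 MPa/HV = 6667 MPa = 6.667e+09 Pa.
SI base units throughout: W = 123.2 N, H = 6.667e+09 Pa, K = 2.228e-06.
Apply Archard: V = K·W·L/H = 2.228e-06 · 123.2 · 19.36 / 6.667e+09 = 7.973e-13 m³.

value=7.973e-13 m^3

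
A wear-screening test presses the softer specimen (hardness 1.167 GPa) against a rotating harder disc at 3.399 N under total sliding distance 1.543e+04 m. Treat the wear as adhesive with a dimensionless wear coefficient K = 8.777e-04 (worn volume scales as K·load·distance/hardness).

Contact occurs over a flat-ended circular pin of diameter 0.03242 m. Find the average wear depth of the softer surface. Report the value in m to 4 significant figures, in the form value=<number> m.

value=4.778e-05 m

Every step holds exact precision — intermediate values are printed rounded. Rounded just once to 4 significant digits.
Convert: Hardness H = 1.167 GPa = 1.167e+09 Pa.
Convert: Contact area A = π·d²/4 = π·(0.03242 m)²/4 = 8.255e-04 m².
Collected in SI base units: W = 3.399 N, H = 1.167e+09 Pa, K = 8.777e-04.
Apply Archard: V = K·W·L/H = 8.777e-04 · 3.399 · 1.543e+04 / 1.167e+09 = 3.945e-08 m³.
Depth of wear h = V/A = 3.945e-08 / 8.255e-04 = 4.778e-05 m.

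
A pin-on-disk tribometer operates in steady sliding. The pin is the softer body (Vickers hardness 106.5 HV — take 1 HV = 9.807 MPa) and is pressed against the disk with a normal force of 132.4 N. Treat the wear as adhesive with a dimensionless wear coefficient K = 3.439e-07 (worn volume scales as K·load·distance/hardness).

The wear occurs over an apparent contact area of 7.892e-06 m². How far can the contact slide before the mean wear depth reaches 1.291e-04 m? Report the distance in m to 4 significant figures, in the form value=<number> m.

value=2.337e+04 m

Intermediate values appear rounded, and all working math maintains exact precision, and a lone final rounding, at 4 significant digits.
Convert: Hardness H = 106.5 HV × 9.807 MPa/HV = 1044 MPa = 1.044e+09 Pa.
SI base units throughout: W = 132.4 N, H = 1.044e+09 Pa, K = 3.439e-07.
At the depth limit, V_lim = h_lim·A = 1.291e-04 · 7.892e-06 = 1.019e-09 m³.
Thus life L = V_lim·H/(K·W) = 1.019e-09 · 1.044e+09 / (3.439e-07 · 132.4) = 2.337e+04 m.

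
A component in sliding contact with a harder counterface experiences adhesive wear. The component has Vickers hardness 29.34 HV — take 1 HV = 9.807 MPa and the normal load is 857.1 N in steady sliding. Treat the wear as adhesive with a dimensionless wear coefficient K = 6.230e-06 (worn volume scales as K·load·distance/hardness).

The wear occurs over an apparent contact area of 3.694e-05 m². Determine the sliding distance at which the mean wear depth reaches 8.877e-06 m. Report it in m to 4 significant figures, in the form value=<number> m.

Each operation carries full precision; intermediates are displayed rounded. Rounded just once, at four significant digits.
Convert: Hardness H = 29.34 HV × 9.807 MPa/HV = 287.7 MPa = 2.877e+08 Pa.
As SI base values: W = 857.1 N, H = 2.877e+08 Pa, K = 6.230e-06.
Limit volume V_lim = h_lim·A = 8.877e-06 · 3.694e-05 = 3.279e-10 m³.
So the life L = V_lim·H/(K·W) = 3.279e-10 · 2.877e+08 / (6.230e-06 · 857.1) = 17.67 m.

value=17.67 m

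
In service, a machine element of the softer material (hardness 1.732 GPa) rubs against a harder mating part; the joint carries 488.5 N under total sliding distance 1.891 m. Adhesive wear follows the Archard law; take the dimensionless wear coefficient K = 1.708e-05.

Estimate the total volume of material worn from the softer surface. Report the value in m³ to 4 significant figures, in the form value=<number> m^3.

value=9.110e-12 m^3

The intermediates appear rounded; the computation runs at exact precision — rounded just once to 4 significant figures.
Convert: Hardness H = 1.732 GPa = 1.732e+09 Pa.
Collected in SI base units: W = 488.5 N, H = 1.732e+09 Pa, K = 1.708e-05.
Worn volume V = K·W·L/H = 1.708e-05 · 488.5 · 1.891 / 1.732e+09 = 9.110e-12 m³.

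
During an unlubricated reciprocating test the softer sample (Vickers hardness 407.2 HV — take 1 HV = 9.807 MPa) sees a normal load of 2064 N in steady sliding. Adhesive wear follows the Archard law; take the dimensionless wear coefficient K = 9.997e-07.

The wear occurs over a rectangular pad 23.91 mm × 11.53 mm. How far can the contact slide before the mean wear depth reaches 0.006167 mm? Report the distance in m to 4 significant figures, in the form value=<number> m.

value=3290 m

Intermediate values are shown rounded. The algebra holds exact precision; rounded once at the end, at four significant digits.
Hardness H = 407.2 HV × 9.807 MPa/HV = 3993 MPa = 3.993e+09 Pa.
Pad sides 23.91 mm × 11.53 mm = 0.02391 m × 0.01153 m. Contact area A = 0.02391 m × 0.01153 m = 2.757e-04 m².
Depth limit h_lim = 0.006167 mm = 6.167e-06 m.
SI base units throughout: W = 2064 N, H = 3.993e+09 Pa, K = 9.997e-07.
Allowed volume V_lim = h_lim·A = 6.167e-06 · 2.757e-04 = 1.700e-09 m³.
So the life L = V_lim·H/(K·W) = 1.700e-09 · 3.993e+09 / (9.997e-07 · 2064) = 3290 m.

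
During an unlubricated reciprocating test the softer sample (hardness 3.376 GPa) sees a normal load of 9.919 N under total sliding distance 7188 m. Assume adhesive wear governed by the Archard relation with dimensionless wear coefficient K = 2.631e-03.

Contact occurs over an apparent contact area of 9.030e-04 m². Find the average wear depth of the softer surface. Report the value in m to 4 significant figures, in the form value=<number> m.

The algebra keeps full float precision — intermediate values are displayed rounded — one last rounding, at four significant digits.
Convert: Hardness H = 3.376 GPa = 3.376e+09 Pa.
Working in SI base units: W = 9.919 N, H = 3.376e+09 Pa, K = 2.631e-03.
Apply Archard: V = K·W·L/H = 2.631e-03 · 9.919 · 7188 / 3.376e+09 = 5.556e-08 m³.
Average depth h = V/A = 5.556e-08 / 9.030e-04 = 6.153e-05 m.

value=6.153e-05 m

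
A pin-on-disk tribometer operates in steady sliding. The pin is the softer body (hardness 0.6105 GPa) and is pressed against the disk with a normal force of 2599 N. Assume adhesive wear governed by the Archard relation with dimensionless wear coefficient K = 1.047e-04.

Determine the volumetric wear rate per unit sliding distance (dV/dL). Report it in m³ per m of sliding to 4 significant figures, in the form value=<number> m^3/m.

value=4.457e-10 m^3/m

Each operation keeps full precision, and intermediate values are shown rounded. Rounded just once to 4 significant figures.
Hardness H = 0.6105 GPa = 6.105e+08 Pa.
In SI base units: W = 2599 N, H = 6.105e+08 Pa, K = 1.047e-04.
Volumetric rate dV/dL = K·W/H, per unit distance: 1.047e-04 · 2599 / 6.105e+08 = 4.457e-10 m³/m.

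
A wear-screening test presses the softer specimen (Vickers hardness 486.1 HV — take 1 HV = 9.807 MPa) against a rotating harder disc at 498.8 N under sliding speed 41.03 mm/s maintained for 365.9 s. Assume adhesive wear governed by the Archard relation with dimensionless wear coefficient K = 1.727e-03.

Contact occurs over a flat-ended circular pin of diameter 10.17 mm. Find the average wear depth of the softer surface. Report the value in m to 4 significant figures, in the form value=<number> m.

value=3.340e-05 m

Intermediate values appear rounded. All working math holds exact precision. Rounded just once: four significant figures.
Convert: Sliding speed v = 41.03 mm/s = 0.04103 m/s. Sliding distance L = v·t = 0.04103 m/s × 365.9 s = 15.01 m.
Convert: Hardness H = 486.1 HV × 9.807 MPa/HV = 4767 MPa = 4.767e+09 Pa.
Convert: Pin diameter d = 10.17 mm = 0.01017 m. Contact area A = π·d²/4 = π·(0.01017 m)²/4 = 8.123e-05 m².
Working in SI base units: W = 498.8 N, H = 4.767e+09 Pa, K = 1.727e-03.
Apply Archard: V = K·W·L/H = 1.727e-03 · 498.8 · 15.01 / 4.767e+09 = 2.713e-09 m³.
Depth of wear h = V/A = 2.713e-09 / 8.123e-05 = 3.340e-05 m.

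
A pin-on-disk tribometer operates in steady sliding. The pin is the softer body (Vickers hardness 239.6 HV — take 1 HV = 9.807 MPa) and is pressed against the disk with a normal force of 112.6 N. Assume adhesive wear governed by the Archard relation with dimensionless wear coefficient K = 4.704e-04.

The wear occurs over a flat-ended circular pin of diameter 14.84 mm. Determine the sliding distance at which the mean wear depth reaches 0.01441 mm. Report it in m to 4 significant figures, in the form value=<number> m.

Intermediate values appear rounded — all working math maintains full float precision, and one last rounding, at 4 significant digits.
Convert: Hardness H = 239.6 HV × 9.807 MPa/HV = 2350 MPa = 2.350e+09 Pa.
Convert: Pin diameter d = 14.84 mm = 0.01484 m. Contact area A = π·d²/4 = π·(0.01484 m)²/4 = 1.730e-04 m².
Convert: Depth limit h_lim = 0.01441 mm = 1.441e-05 m.
Working in SI base units: W = 112.6 N, H = 2.350e+09 Pa, K = 4.704e-04.
Volume at the limit: V_lim = h_lim·A = 1.441e-05 · 1.730e-04 = 2.492e-09 m³.
Sliding life L = V_lim·H/(K·W) = 2.492e-09 · 2.350e+09 / (4.704e-04 · 112.6) = 110.6 m.

value=110.6 m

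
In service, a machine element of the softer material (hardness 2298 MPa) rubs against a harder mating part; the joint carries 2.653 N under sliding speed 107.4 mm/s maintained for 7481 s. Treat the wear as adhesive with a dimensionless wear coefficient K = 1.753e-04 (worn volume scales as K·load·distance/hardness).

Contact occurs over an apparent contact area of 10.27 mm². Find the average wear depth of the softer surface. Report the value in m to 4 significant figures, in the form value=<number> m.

Every step carries exact precision; displayed values are rounded. Rounded just once to four significant figures.
Convert: Sliding speed v = 107.4 mm/s = 0.1074 m/s. Path length L = v·t = 0.1074 m/s × 7481 s = 803.5 m.
Convert: Hardness H = 2298 MPa = 2.298e+09 Pa.
Convert: Contact area A = 10.27 mm² = 1.027e-05 m².
Collected in SI base units: W = 2.653 N, H = 2.298e+09 Pa, K = 1.753e-04.
Volume removed: V = K·W·L/H = 1.753e-04 · 2.653 · 803.5 / 2.298e+09 = 1.626e-10 m³.
Average depth h = V/A = 1.626e-10 / 1.027e-05 = 1.583e-05 m.

value=1.583e-05 m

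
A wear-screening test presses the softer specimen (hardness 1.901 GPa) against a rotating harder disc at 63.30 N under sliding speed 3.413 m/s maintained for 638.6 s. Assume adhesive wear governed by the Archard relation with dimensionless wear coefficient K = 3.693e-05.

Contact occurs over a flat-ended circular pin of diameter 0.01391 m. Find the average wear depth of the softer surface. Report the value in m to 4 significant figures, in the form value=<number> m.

The intermediates are displayed rounded — the computation keeps full precision; a single final rounding: 4 significant figures.
Path length L = v·t = 3.413 m/s × 638.6 s = 2180 m.
Hardness H = 1.901 GPa = 1.901e+09 Pa.
Contact area A = π·d²/4 = π·(0.01391 m)²/4 = 1.520e-04 m².
In SI base units: W = 63.30 N, H = 1.901e+09 Pa, K = 3.693e-05.
Archard relation: V = K·W·L/H = 3.693e-05 · 63.30 · 2180 / 1.901e+09 = 2.680e-09 m³.
Depth h = V/A = 2.680e-09 / 1.520e-04 = 1.764e-05 m.

value=1.764e-05 m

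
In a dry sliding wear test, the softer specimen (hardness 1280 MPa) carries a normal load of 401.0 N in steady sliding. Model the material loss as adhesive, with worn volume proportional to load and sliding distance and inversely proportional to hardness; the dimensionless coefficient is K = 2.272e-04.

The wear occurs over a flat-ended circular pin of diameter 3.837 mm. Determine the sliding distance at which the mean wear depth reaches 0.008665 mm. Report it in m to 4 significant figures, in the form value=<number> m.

value=1.408 m

The algebra runs at full float precision, and intermediate values are printed rounded — one last rounding to four significant figures.
Hardness H = 1280 MPa = 1.280e+09 Pa.
Pin diameter d = 3.837 mm = 0.003837 m. Contact area A = π·d²/4 = π·(0.003837 m)²/4 = 1.156e-05 m².
Depth limit h_lim = 0.008665 mm = 8.665e-06 m.
As SI base values: W = 401.0 N, H = 1.280e+09 Pa, K = 2.272e-04.
Allowed volume V_lim = h_lim·A = 8.665e-06 · 1.156e-05 = 1.002e-10 m³.
Sliding life L = V_lim·H/(K·W) = 1.002e-10 · 1.280e+09 / (2.272e-04 · 401.0) = 1.408 m.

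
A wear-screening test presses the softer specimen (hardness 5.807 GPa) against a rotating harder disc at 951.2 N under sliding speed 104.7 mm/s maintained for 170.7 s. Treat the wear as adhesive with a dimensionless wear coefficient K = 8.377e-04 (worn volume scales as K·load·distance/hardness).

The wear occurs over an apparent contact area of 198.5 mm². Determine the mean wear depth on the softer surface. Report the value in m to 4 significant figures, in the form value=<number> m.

value=1.235e-05 m

The computation carries full float precision, and intermediates appear rounded — rounded once at the end, at four significant digits.
Convert: Sliding speed v = 104.7 mm/s = 0.1047 m/s. The distance L = v·t = 0.1047 m/s × 170.7 s = 17.87 m.
Convert: Hardness H = 5.807 GPa = 5.807e+09 Pa.
Convert: Contact area A = 198.5 mm² = 1.985e-04 m².
In SI base units: W = 951.2 N, H = 5.807e+09 Pa, K = 8.377e-04.
Volume removed: V = K·W·L/H = 8.377e-04 · 951.2 · 17.87 / 5.807e+09 = 2.452e-09 m³.
Mean wear depth h = V/A = 2.452e-09 / 1.985e-04 = 1.235e-05 m.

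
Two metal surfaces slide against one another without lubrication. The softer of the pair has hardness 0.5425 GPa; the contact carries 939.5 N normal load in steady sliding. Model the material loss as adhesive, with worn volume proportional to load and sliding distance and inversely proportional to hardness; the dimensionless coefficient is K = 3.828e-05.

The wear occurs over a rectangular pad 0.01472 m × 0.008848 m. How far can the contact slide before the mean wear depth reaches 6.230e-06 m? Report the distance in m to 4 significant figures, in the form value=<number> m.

value=12.24 m

The computation holds exact precision — the intermediates appear rounded. Rounded once at the end to 4 significant digits.
Convert: Hardness H = 0.5425 GPa = 5.425e+08 Pa.
Convert: Contact area A = 0.01472 m × 0.008848 m = 1.302e-04 m².
Restated in SI base units: W = 939.5 N, H = 5.425e+08 Pa, K = 3.828e-05.
Allowed volume V_lim = h_lim·A = 6.230e-06 · 1.302e-04 = 8.114e-10 m³.
Sliding life L = V_lim·H/(K·W) = 8.114e-10 · 5.425e+08 / (3.828e-05 · 939.5) = 12.24 m.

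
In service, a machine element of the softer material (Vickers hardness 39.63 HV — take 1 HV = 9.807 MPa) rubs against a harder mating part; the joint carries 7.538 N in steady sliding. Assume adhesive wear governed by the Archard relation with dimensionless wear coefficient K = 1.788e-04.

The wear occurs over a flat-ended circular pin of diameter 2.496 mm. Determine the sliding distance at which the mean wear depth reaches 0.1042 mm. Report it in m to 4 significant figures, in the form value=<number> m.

Every step runs at full float precision. Shown intermediates are rounded, and one final rounding to 4 significant digits.
Convert: Hardness H = 39.63 HV × 9.807 MPa/HV = 388.7 MPa = 3.887e+08 Pa.
Convert: Pin diameter d = 2.496 mm = 0.002496 m. Contact area A = π·d²/4 = π·(0.002496 m)²/4 = 4.893e-06 m².
Convert: Depth limit h_lim = 0.1042 mm = 1.042e-04 m.
Expressed in SI base units: W = 7.538 N, H = 3.887e+08 Pa, K = 1.788e-04.
Volume at the limit: V_lim = h_lim·A = 1.042e-04 · 4.893e-06 = 5.099e-10 m³.
So the life L = V_lim·H/(K·W) = 5.099e-10 · 3.887e+08 / (1.788e-04 · 7.538) = 147.0 m.

value=147.0 m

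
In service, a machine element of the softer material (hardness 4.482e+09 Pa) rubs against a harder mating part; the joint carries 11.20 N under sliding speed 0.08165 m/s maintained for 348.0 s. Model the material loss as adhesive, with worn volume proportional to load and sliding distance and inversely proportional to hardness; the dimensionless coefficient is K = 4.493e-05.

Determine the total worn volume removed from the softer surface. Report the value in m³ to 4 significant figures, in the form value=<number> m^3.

value=3.190e-12 m^3

Displayed values are rounded; every step maintains exact precision; one final rounding to four significant digits.
Convert: Total distance L = v·t = 0.08165 m/s × 348.0 s = 28.41 m.
SI base units throughout: W = 11.20 N, H = 4.482e+09 Pa, K = 4.493e-05.
Worn volume V = K·W·L/H = 4.493e-05 · 11.20 · 28.41 / 4.482e+09 = 3.190e-12 m³.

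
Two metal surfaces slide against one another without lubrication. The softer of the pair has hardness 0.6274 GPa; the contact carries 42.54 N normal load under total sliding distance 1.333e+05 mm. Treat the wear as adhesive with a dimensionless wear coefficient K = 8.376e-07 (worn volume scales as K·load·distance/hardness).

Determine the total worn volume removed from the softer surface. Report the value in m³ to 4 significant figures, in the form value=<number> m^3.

value=7.570e-12 m^3

Intermediate values are shown rounded; all working math runs at full precision, and a lone final rounding, at 4 significant digits.
Convert: Sliding distance L = 1.333e+05 mm = 133.3 m.
Convert: Hardness H = 0.6274 GPa = 6.274e+08 Pa.
Expressed in SI base units: W = 42.54 N, H = 6.274e+08 Pa, K = 8.376e-07.
By Archard's law, V = K·W·L/H = 8.376e-07 · 42.54 · 133.3 / 6.274e+08 = 7.570e-12 m³.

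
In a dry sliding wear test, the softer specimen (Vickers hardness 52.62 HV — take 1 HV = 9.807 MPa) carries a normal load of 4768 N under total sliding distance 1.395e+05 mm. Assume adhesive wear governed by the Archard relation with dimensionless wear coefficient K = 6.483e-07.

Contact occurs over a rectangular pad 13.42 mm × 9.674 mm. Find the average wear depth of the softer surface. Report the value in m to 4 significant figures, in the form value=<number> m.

value=6.436e-06 m

The algebra carries exact precision; intermediates are printed rounded; a lone final rounding, at 4 significant figures.
Path length L = 1.395e+05 mm = 139.5 m.
Hardness H = 52.62 HV × 9.807 MPa/HV = 516.0 MPa = 5.160e+08 Pa.
Pad sides 13.42 mm × 9.674 mm = 0.01342 m × 0.009674 m. Contact area A = 0.01342 m × 0.009674 m = 1.298e-04 m².
Restated in SI base units: W = 4768 N, H = 5.160e+08 Pa, K = 6.483e-07.
Wear volume V = K·W·L/H = 6.483e-07 · 4768 · 139.5 / 5.160e+08 = 8.356e-10 m³.
Wear depth h = V/A = 8.356e-10 / 1.298e-04 = 6.436e-06 m.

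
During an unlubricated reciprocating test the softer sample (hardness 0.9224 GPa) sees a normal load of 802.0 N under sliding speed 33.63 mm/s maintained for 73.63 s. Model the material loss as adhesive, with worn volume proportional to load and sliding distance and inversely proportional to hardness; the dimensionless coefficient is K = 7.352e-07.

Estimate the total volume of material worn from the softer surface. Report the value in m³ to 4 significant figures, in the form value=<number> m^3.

All arithmetic holds full float precision, and printed values are rounded, and a single final rounding: four significant digits.
Convert: Sliding speed v = 33.63 mm/s = 0.03363 m/s. Distance L = v·t = 0.03363 m/s × 73.63 s = 2.476 m.
Convert: Hardness H = 0.9224 GPa = 9.224e+08 Pa.
In SI base units: W = 802.0 N, H = 9.224e+08 Pa, K = 7.352e-07.
Archard volume V = K·W·L/H = 7.352e-07 · 802.0 · 2.476 / 9.224e+08 = 1.583e-12 m³.

value=1.583e-12 m^3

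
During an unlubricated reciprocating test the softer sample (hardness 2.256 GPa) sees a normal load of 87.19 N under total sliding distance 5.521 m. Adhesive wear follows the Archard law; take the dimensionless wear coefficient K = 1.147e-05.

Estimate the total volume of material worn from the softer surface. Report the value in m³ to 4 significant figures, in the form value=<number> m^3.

The computation maintains exact precision. The intermediates appear rounded; rounded once at the end: 4 significant digits.
Hardness H = 2.256 GPa = 2.256e+09 Pa.
Working in SI base units: W = 87.19 N, H = 2.256e+09 Pa, K = 1.147e-05.
The Archard volume V = K·W·L/H = 1.147e-05 · 87.19 · 5.521 / 2.256e+09 = 2.447e-12 m³.

value=2.447e-12 m^3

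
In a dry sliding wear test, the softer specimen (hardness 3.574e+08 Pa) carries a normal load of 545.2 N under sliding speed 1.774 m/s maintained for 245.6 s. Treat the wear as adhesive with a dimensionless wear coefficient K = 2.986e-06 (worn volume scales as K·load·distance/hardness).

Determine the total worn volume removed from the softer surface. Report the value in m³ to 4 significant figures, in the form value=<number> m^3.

value=1.985e-09 m^3

Intermediates appear rounded; the algebra carries exact precision, and one final rounding, at four significant digits.
Distance L = v·t = 1.774 m/s × 245.6 s = 435.7 m.
In SI base units, W = 545.2 N, H = 3.574e+08 Pa, K = 2.986e-06.
Apply Archard: V = K·W·L/H = 2.986e-06 · 545.2 · 435.7 / 3.574e+08 = 1.985e-09 m³.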